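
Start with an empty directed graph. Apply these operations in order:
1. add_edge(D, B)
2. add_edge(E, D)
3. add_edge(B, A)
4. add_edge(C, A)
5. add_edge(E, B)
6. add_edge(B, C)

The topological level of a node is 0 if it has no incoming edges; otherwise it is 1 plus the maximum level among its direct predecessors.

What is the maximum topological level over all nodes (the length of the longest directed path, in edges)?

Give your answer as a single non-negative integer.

Answer: 4

Derivation:
Op 1: add_edge(D, B). Edges now: 1
Op 2: add_edge(E, D). Edges now: 2
Op 3: add_edge(B, A). Edges now: 3
Op 4: add_edge(C, A). Edges now: 4
Op 5: add_edge(E, B). Edges now: 5
Op 6: add_edge(B, C). Edges now: 6
Compute levels (Kahn BFS):
  sources (in-degree 0): E
  process E: level=0
    E->B: in-degree(B)=1, level(B)>=1
    E->D: in-degree(D)=0, level(D)=1, enqueue
  process D: level=1
    D->B: in-degree(B)=0, level(B)=2, enqueue
  process B: level=2
    B->A: in-degree(A)=1, level(A)>=3
    B->C: in-degree(C)=0, level(C)=3, enqueue
  process C: level=3
    C->A: in-degree(A)=0, level(A)=4, enqueue
  process A: level=4
All levels: A:4, B:2, C:3, D:1, E:0
max level = 4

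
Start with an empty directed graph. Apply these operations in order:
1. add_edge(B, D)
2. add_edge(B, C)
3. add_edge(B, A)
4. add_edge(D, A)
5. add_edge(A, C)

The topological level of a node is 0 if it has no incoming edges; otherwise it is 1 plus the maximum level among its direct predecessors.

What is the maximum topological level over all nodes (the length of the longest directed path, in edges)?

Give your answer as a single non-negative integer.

Op 1: add_edge(B, D). Edges now: 1
Op 2: add_edge(B, C). Edges now: 2
Op 3: add_edge(B, A). Edges now: 3
Op 4: add_edge(D, A). Edges now: 4
Op 5: add_edge(A, C). Edges now: 5
Compute levels (Kahn BFS):
  sources (in-degree 0): B
  process B: level=0
    B->A: in-degree(A)=1, level(A)>=1
    B->C: in-degree(C)=1, level(C)>=1
    B->D: in-degree(D)=0, level(D)=1, enqueue
  process D: level=1
    D->A: in-degree(A)=0, level(A)=2, enqueue
  process A: level=2
    A->C: in-degree(C)=0, level(C)=3, enqueue
  process C: level=3
All levels: A:2, B:0, C:3, D:1
max level = 3

Answer: 3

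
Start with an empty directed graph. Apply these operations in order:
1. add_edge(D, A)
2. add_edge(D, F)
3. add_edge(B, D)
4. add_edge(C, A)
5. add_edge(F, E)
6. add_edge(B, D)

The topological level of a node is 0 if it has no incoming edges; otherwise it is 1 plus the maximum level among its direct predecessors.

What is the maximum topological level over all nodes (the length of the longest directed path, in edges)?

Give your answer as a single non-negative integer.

Answer: 3

Derivation:
Op 1: add_edge(D, A). Edges now: 1
Op 2: add_edge(D, F). Edges now: 2
Op 3: add_edge(B, D). Edges now: 3
Op 4: add_edge(C, A). Edges now: 4
Op 5: add_edge(F, E). Edges now: 5
Op 6: add_edge(B, D) (duplicate, no change). Edges now: 5
Compute levels (Kahn BFS):
  sources (in-degree 0): B, C
  process B: level=0
    B->D: in-degree(D)=0, level(D)=1, enqueue
  process C: level=0
    C->A: in-degree(A)=1, level(A)>=1
  process D: level=1
    D->A: in-degree(A)=0, level(A)=2, enqueue
    D->F: in-degree(F)=0, level(F)=2, enqueue
  process A: level=2
  process F: level=2
    F->E: in-degree(E)=0, level(E)=3, enqueue
  process E: level=3
All levels: A:2, B:0, C:0, D:1, E:3, F:2
max level = 3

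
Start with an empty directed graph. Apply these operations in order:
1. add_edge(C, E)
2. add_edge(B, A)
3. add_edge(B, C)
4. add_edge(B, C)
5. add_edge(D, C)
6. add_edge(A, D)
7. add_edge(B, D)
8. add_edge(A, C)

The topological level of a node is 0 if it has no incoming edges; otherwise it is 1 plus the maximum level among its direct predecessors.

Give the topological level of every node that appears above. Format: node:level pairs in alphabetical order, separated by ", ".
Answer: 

Op 1: add_edge(C, E). Edges now: 1
Op 2: add_edge(B, A). Edges now: 2
Op 3: add_edge(B, C). Edges now: 3
Op 4: add_edge(B, C) (duplicate, no change). Edges now: 3
Op 5: add_edge(D, C). Edges now: 4
Op 6: add_edge(A, D). Edges now: 5
Op 7: add_edge(B, D). Edges now: 6
Op 8: add_edge(A, C). Edges now: 7
Compute levels (Kahn BFS):
  sources (in-degree 0): B
  process B: level=0
    B->A: in-degree(A)=0, level(A)=1, enqueue
    B->C: in-degree(C)=2, level(C)>=1
    B->D: in-degree(D)=1, level(D)>=1
  process A: level=1
    A->C: in-degree(C)=1, level(C)>=2
    A->D: in-degree(D)=0, level(D)=2, enqueue
  process D: level=2
    D->C: in-degree(C)=0, level(C)=3, enqueue
  process C: level=3
    C->E: in-degree(E)=0, level(E)=4, enqueue
  process E: level=4
All levels: A:1, B:0, C:3, D:2, E:4

Answer: A:1, B:0, C:3, D:2, E:4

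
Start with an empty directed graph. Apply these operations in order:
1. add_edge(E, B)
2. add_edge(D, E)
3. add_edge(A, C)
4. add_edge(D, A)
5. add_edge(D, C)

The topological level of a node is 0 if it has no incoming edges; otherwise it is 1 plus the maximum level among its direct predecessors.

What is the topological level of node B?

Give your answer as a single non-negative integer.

Answer: 2

Derivation:
Op 1: add_edge(E, B). Edges now: 1
Op 2: add_edge(D, E). Edges now: 2
Op 3: add_edge(A, C). Edges now: 3
Op 4: add_edge(D, A). Edges now: 4
Op 5: add_edge(D, C). Edges now: 5
Compute levels (Kahn BFS):
  sources (in-degree 0): D
  process D: level=0
    D->A: in-degree(A)=0, level(A)=1, enqueue
    D->C: in-degree(C)=1, level(C)>=1
    D->E: in-degree(E)=0, level(E)=1, enqueue
  process A: level=1
    A->C: in-degree(C)=0, level(C)=2, enqueue
  process E: level=1
    E->B: in-degree(B)=0, level(B)=2, enqueue
  process C: level=2
  process B: level=2
All levels: A:1, B:2, C:2, D:0, E:1
level(B) = 2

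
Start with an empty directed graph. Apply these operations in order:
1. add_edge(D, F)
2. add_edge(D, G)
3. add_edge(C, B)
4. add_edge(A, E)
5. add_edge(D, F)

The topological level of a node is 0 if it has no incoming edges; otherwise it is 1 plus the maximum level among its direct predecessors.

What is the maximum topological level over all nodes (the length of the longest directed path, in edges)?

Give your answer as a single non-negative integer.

Answer: 1

Derivation:
Op 1: add_edge(D, F). Edges now: 1
Op 2: add_edge(D, G). Edges now: 2
Op 3: add_edge(C, B). Edges now: 3
Op 4: add_edge(A, E). Edges now: 4
Op 5: add_edge(D, F) (duplicate, no change). Edges now: 4
Compute levels (Kahn BFS):
  sources (in-degree 0): A, C, D
  process A: level=0
    A->E: in-degree(E)=0, level(E)=1, enqueue
  process C: level=0
    C->B: in-degree(B)=0, level(B)=1, enqueue
  process D: level=0
    D->F: in-degree(F)=0, level(F)=1, enqueue
    D->G: in-degree(G)=0, level(G)=1, enqueue
  process E: level=1
  process B: level=1
  process F: level=1
  process G: level=1
All levels: A:0, B:1, C:0, D:0, E:1, F:1, G:1
max level = 1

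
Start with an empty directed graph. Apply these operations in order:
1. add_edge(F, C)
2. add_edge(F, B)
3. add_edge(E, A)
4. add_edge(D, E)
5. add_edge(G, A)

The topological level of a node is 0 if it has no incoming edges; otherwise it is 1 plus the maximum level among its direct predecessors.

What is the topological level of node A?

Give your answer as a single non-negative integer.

Op 1: add_edge(F, C). Edges now: 1
Op 2: add_edge(F, B). Edges now: 2
Op 3: add_edge(E, A). Edges now: 3
Op 4: add_edge(D, E). Edges now: 4
Op 5: add_edge(G, A). Edges now: 5
Compute levels (Kahn BFS):
  sources (in-degree 0): D, F, G
  process D: level=0
    D->E: in-degree(E)=0, level(E)=1, enqueue
  process F: level=0
    F->B: in-degree(B)=0, level(B)=1, enqueue
    F->C: in-degree(C)=0, level(C)=1, enqueue
  process G: level=0
    G->A: in-degree(A)=1, level(A)>=1
  process E: level=1
    E->A: in-degree(A)=0, level(A)=2, enqueue
  process B: level=1
  process C: level=1
  process A: level=2
All levels: A:2, B:1, C:1, D:0, E:1, F:0, G:0
level(A) = 2

Answer: 2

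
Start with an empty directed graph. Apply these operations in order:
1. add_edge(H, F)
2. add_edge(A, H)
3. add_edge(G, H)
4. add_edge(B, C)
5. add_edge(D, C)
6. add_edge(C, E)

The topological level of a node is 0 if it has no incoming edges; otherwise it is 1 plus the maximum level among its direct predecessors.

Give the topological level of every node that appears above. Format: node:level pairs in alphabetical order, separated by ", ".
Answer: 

Answer: A:0, B:0, C:1, D:0, E:2, F:2, G:0, H:1

Derivation:
Op 1: add_edge(H, F). Edges now: 1
Op 2: add_edge(A, H). Edges now: 2
Op 3: add_edge(G, H). Edges now: 3
Op 4: add_edge(B, C). Edges now: 4
Op 5: add_edge(D, C). Edges now: 5
Op 6: add_edge(C, E). Edges now: 6
Compute levels (Kahn BFS):
  sources (in-degree 0): A, B, D, G
  process A: level=0
    A->H: in-degree(H)=1, level(H)>=1
  process B: level=0
    B->C: in-degree(C)=1, level(C)>=1
  process D: level=0
    D->C: in-degree(C)=0, level(C)=1, enqueue
  process G: level=0
    G->H: in-degree(H)=0, level(H)=1, enqueue
  process C: level=1
    C->E: in-degree(E)=0, level(E)=2, enqueue
  process H: level=1
    H->F: in-degree(F)=0, level(F)=2, enqueue
  process E: level=2
  process F: level=2
All levels: A:0, B:0, C:1, D:0, E:2, F:2, G:0, H:1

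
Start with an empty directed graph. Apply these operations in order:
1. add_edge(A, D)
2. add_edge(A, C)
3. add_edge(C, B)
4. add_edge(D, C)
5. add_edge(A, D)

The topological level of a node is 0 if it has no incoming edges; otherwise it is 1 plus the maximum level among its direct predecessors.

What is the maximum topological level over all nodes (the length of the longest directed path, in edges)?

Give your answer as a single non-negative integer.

Op 1: add_edge(A, D). Edges now: 1
Op 2: add_edge(A, C). Edges now: 2
Op 3: add_edge(C, B). Edges now: 3
Op 4: add_edge(D, C). Edges now: 4
Op 5: add_edge(A, D) (duplicate, no change). Edges now: 4
Compute levels (Kahn BFS):
  sources (in-degree 0): A
  process A: level=0
    A->C: in-degree(C)=1, level(C)>=1
    A->D: in-degree(D)=0, level(D)=1, enqueue
  process D: level=1
    D->C: in-degree(C)=0, level(C)=2, enqueue
  process C: level=2
    C->B: in-degree(B)=0, level(B)=3, enqueue
  process B: level=3
All levels: A:0, B:3, C:2, D:1
max level = 3

Answer: 3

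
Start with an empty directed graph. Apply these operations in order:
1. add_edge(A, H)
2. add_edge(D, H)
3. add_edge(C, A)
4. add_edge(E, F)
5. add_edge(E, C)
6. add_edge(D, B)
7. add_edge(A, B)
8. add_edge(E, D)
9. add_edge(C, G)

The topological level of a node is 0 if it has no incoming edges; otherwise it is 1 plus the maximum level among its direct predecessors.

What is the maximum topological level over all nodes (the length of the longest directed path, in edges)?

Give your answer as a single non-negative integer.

Answer: 3

Derivation:
Op 1: add_edge(A, H). Edges now: 1
Op 2: add_edge(D, H). Edges now: 2
Op 3: add_edge(C, A). Edges now: 3
Op 4: add_edge(E, F). Edges now: 4
Op 5: add_edge(E, C). Edges now: 5
Op 6: add_edge(D, B). Edges now: 6
Op 7: add_edge(A, B). Edges now: 7
Op 8: add_edge(E, D). Edges now: 8
Op 9: add_edge(C, G). Edges now: 9
Compute levels (Kahn BFS):
  sources (in-degree 0): E
  process E: level=0
    E->C: in-degree(C)=0, level(C)=1, enqueue
    E->D: in-degree(D)=0, level(D)=1, enqueue
    E->F: in-degree(F)=0, level(F)=1, enqueue
  process C: level=1
    C->A: in-degree(A)=0, level(A)=2, enqueue
    C->G: in-degree(G)=0, level(G)=2, enqueue
  process D: level=1
    D->B: in-degree(B)=1, level(B)>=2
    D->H: in-degree(H)=1, level(H)>=2
  process F: level=1
  process A: level=2
    A->B: in-degree(B)=0, level(B)=3, enqueue
    A->H: in-degree(H)=0, level(H)=3, enqueue
  process G: level=2
  process B: level=3
  process H: level=3
All levels: A:2, B:3, C:1, D:1, E:0, F:1, G:2, H:3
max level = 3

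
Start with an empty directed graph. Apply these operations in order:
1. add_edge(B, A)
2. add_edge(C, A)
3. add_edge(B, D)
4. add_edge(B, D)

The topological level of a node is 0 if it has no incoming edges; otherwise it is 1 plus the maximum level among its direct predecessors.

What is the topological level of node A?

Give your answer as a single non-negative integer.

Answer: 1

Derivation:
Op 1: add_edge(B, A). Edges now: 1
Op 2: add_edge(C, A). Edges now: 2
Op 3: add_edge(B, D). Edges now: 3
Op 4: add_edge(B, D) (duplicate, no change). Edges now: 3
Compute levels (Kahn BFS):
  sources (in-degree 0): B, C
  process B: level=0
    B->A: in-degree(A)=1, level(A)>=1
    B->D: in-degree(D)=0, level(D)=1, enqueue
  process C: level=0
    C->A: in-degree(A)=0, level(A)=1, enqueue
  process D: level=1
  process A: level=1
All levels: A:1, B:0, C:0, D:1
level(A) = 1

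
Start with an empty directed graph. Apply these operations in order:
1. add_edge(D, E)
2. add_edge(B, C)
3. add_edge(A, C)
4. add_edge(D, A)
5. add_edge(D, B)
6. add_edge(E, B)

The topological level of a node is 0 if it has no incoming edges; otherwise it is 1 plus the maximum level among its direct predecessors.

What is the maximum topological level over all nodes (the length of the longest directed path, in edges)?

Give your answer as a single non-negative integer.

Op 1: add_edge(D, E). Edges now: 1
Op 2: add_edge(B, C). Edges now: 2
Op 3: add_edge(A, C). Edges now: 3
Op 4: add_edge(D, A). Edges now: 4
Op 5: add_edge(D, B). Edges now: 5
Op 6: add_edge(E, B). Edges now: 6
Compute levels (Kahn BFS):
  sources (in-degree 0): D
  process D: level=0
    D->A: in-degree(A)=0, level(A)=1, enqueue
    D->B: in-degree(B)=1, level(B)>=1
    D->E: in-degree(E)=0, level(E)=1, enqueue
  process A: level=1
    A->C: in-degree(C)=1, level(C)>=2
  process E: level=1
    E->B: in-degree(B)=0, level(B)=2, enqueue
  process B: level=2
    B->C: in-degree(C)=0, level(C)=3, enqueue
  process C: level=3
All levels: A:1, B:2, C:3, D:0, E:1
max level = 3

Answer: 3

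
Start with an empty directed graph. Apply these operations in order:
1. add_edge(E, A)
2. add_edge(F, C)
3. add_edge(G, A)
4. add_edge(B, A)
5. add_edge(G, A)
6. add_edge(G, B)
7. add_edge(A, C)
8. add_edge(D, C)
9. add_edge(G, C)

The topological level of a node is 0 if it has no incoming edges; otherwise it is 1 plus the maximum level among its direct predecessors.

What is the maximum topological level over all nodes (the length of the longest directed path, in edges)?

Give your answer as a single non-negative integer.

Answer: 3

Derivation:
Op 1: add_edge(E, A). Edges now: 1
Op 2: add_edge(F, C). Edges now: 2
Op 3: add_edge(G, A). Edges now: 3
Op 4: add_edge(B, A). Edges now: 4
Op 5: add_edge(G, A) (duplicate, no change). Edges now: 4
Op 6: add_edge(G, B). Edges now: 5
Op 7: add_edge(A, C). Edges now: 6
Op 8: add_edge(D, C). Edges now: 7
Op 9: add_edge(G, C). Edges now: 8
Compute levels (Kahn BFS):
  sources (in-degree 0): D, E, F, G
  process D: level=0
    D->C: in-degree(C)=3, level(C)>=1
  process E: level=0
    E->A: in-degree(A)=2, level(A)>=1
  process F: level=0
    F->C: in-degree(C)=2, level(C)>=1
  process G: level=0
    G->A: in-degree(A)=1, level(A)>=1
    G->B: in-degree(B)=0, level(B)=1, enqueue
    G->C: in-degree(C)=1, level(C)>=1
  process B: level=1
    B->A: in-degree(A)=0, level(A)=2, enqueue
  process A: level=2
    A->C: in-degree(C)=0, level(C)=3, enqueue
  process C: level=3
All levels: A:2, B:1, C:3, D:0, E:0, F:0, G:0
max level = 3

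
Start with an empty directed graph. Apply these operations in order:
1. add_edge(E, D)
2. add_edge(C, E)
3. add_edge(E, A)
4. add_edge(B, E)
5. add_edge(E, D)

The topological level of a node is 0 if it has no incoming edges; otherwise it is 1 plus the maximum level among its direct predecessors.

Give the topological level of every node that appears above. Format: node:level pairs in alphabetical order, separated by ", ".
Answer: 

Answer: A:2, B:0, C:0, D:2, E:1

Derivation:
Op 1: add_edge(E, D). Edges now: 1
Op 2: add_edge(C, E). Edges now: 2
Op 3: add_edge(E, A). Edges now: 3
Op 4: add_edge(B, E). Edges now: 4
Op 5: add_edge(E, D) (duplicate, no change). Edges now: 4
Compute levels (Kahn BFS):
  sources (in-degree 0): B, C
  process B: level=0
    B->E: in-degree(E)=1, level(E)>=1
  process C: level=0
    C->E: in-degree(E)=0, level(E)=1, enqueue
  process E: level=1
    E->A: in-degree(A)=0, level(A)=2, enqueue
    E->D: in-degree(D)=0, level(D)=2, enqueue
  process A: level=2
  process D: level=2
All levels: A:2, B:0, C:0, D:2, E:1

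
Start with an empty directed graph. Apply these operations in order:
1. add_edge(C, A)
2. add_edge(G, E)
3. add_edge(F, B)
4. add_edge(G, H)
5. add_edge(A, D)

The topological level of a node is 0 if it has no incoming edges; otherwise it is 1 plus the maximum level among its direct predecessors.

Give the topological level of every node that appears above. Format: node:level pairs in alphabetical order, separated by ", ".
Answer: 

Op 1: add_edge(C, A). Edges now: 1
Op 2: add_edge(G, E). Edges now: 2
Op 3: add_edge(F, B). Edges now: 3
Op 4: add_edge(G, H). Edges now: 4
Op 5: add_edge(A, D). Edges now: 5
Compute levels (Kahn BFS):
  sources (in-degree 0): C, F, G
  process C: level=0
    C->A: in-degree(A)=0, level(A)=1, enqueue
  process F: level=0
    F->B: in-degree(B)=0, level(B)=1, enqueue
  process G: level=0
    G->E: in-degree(E)=0, level(E)=1, enqueue
    G->H: in-degree(H)=0, level(H)=1, enqueue
  process A: level=1
    A->D: in-degree(D)=0, level(D)=2, enqueue
  process B: level=1
  process E: level=1
  process H: level=1
  process D: level=2
All levels: A:1, B:1, C:0, D:2, E:1, F:0, G:0, H:1

Answer: A:1, B:1, C:0, D:2, E:1, F:0, G:0, H:1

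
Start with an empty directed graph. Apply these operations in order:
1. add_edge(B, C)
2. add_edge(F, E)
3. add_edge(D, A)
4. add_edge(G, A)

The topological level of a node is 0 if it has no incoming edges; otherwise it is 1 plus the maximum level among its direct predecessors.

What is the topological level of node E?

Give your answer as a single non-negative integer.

Op 1: add_edge(B, C). Edges now: 1
Op 2: add_edge(F, E). Edges now: 2
Op 3: add_edge(D, A). Edges now: 3
Op 4: add_edge(G, A). Edges now: 4
Compute levels (Kahn BFS):
  sources (in-degree 0): B, D, F, G
  process B: level=0
    B->C: in-degree(C)=0, level(C)=1, enqueue
  process D: level=0
    D->A: in-degree(A)=1, level(A)>=1
  process F: level=0
    F->E: in-degree(E)=0, level(E)=1, enqueue
  process G: level=0
    G->A: in-degree(A)=0, level(A)=1, enqueue
  process C: level=1
  process E: level=1
  process A: level=1
All levels: A:1, B:0, C:1, D:0, E:1, F:0, G:0
level(E) = 1

Answer: 1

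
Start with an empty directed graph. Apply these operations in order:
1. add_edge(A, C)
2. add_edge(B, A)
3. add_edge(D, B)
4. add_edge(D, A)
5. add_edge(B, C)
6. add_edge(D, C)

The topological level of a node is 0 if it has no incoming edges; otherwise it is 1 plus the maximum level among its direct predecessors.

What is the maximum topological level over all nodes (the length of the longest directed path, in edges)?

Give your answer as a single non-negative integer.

Answer: 3

Derivation:
Op 1: add_edge(A, C). Edges now: 1
Op 2: add_edge(B, A). Edges now: 2
Op 3: add_edge(D, B). Edges now: 3
Op 4: add_edge(D, A). Edges now: 4
Op 5: add_edge(B, C). Edges now: 5
Op 6: add_edge(D, C). Edges now: 6
Compute levels (Kahn BFS):
  sources (in-degree 0): D
  process D: level=0
    D->A: in-degree(A)=1, level(A)>=1
    D->B: in-degree(B)=0, level(B)=1, enqueue
    D->C: in-degree(C)=2, level(C)>=1
  process B: level=1
    B->A: in-degree(A)=0, level(A)=2, enqueue
    B->C: in-degree(C)=1, level(C)>=2
  process A: level=2
    A->C: in-degree(C)=0, level(C)=3, enqueue
  process C: level=3
All levels: A:2, B:1, C:3, D:0
max level = 3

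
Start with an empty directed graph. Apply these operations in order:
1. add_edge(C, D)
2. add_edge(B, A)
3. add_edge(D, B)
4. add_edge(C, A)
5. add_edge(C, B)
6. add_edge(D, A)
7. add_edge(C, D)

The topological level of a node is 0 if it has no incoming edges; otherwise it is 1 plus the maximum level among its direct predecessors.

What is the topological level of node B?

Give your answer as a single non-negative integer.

Answer: 2

Derivation:
Op 1: add_edge(C, D). Edges now: 1
Op 2: add_edge(B, A). Edges now: 2
Op 3: add_edge(D, B). Edges now: 3
Op 4: add_edge(C, A). Edges now: 4
Op 5: add_edge(C, B). Edges now: 5
Op 6: add_edge(D, A). Edges now: 6
Op 7: add_edge(C, D) (duplicate, no change). Edges now: 6
Compute levels (Kahn BFS):
  sources (in-degree 0): C
  process C: level=0
    C->A: in-degree(A)=2, level(A)>=1
    C->B: in-degree(B)=1, level(B)>=1
    C->D: in-degree(D)=0, level(D)=1, enqueue
  process D: level=1
    D->A: in-degree(A)=1, level(A)>=2
    D->B: in-degree(B)=0, level(B)=2, enqueue
  process B: level=2
    B->A: in-degree(A)=0, level(A)=3, enqueue
  process A: level=3
All levels: A:3, B:2, C:0, D:1
level(B) = 2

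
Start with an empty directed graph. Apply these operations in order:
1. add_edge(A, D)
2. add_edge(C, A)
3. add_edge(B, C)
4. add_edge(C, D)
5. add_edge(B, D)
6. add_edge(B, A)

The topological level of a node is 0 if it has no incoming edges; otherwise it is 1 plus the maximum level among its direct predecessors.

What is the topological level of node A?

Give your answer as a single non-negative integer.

Answer: 2

Derivation:
Op 1: add_edge(A, D). Edges now: 1
Op 2: add_edge(C, A). Edges now: 2
Op 3: add_edge(B, C). Edges now: 3
Op 4: add_edge(C, D). Edges now: 4
Op 5: add_edge(B, D). Edges now: 5
Op 6: add_edge(B, A). Edges now: 6
Compute levels (Kahn BFS):
  sources (in-degree 0): B
  process B: level=0
    B->A: in-degree(A)=1, level(A)>=1
    B->C: in-degree(C)=0, level(C)=1, enqueue
    B->D: in-degree(D)=2, level(D)>=1
  process C: level=1
    C->A: in-degree(A)=0, level(A)=2, enqueue
    C->D: in-degree(D)=1, level(D)>=2
  process A: level=2
    A->D: in-degree(D)=0, level(D)=3, enqueue
  process D: level=3
All levels: A:2, B:0, C:1, D:3
level(A) = 2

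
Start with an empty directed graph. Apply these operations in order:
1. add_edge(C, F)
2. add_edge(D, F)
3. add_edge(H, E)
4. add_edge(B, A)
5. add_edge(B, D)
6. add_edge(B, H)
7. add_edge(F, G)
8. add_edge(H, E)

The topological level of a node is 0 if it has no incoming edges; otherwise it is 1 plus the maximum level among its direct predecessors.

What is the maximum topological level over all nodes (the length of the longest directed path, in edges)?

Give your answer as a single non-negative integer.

Op 1: add_edge(C, F). Edges now: 1
Op 2: add_edge(D, F). Edges now: 2
Op 3: add_edge(H, E). Edges now: 3
Op 4: add_edge(B, A). Edges now: 4
Op 5: add_edge(B, D). Edges now: 5
Op 6: add_edge(B, H). Edges now: 6
Op 7: add_edge(F, G). Edges now: 7
Op 8: add_edge(H, E) (duplicate, no change). Edges now: 7
Compute levels (Kahn BFS):
  sources (in-degree 0): B, C
  process B: level=0
    B->A: in-degree(A)=0, level(A)=1, enqueue
    B->D: in-degree(D)=0, level(D)=1, enqueue
    B->H: in-degree(H)=0, level(H)=1, enqueue
  process C: level=0
    C->F: in-degree(F)=1, level(F)>=1
  process A: level=1
  process D: level=1
    D->F: in-degree(F)=0, level(F)=2, enqueue
  process H: level=1
    H->E: in-degree(E)=0, level(E)=2, enqueue
  process F: level=2
    F->G: in-degree(G)=0, level(G)=3, enqueue
  process E: level=2
  process G: level=3
All levels: A:1, B:0, C:0, D:1, E:2, F:2, G:3, H:1
max level = 3

Answer: 3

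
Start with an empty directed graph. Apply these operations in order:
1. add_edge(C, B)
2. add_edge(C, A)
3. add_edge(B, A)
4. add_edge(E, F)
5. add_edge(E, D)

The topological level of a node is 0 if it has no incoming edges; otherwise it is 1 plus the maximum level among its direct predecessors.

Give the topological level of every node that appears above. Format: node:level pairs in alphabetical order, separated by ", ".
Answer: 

Op 1: add_edge(C, B). Edges now: 1
Op 2: add_edge(C, A). Edges now: 2
Op 3: add_edge(B, A). Edges now: 3
Op 4: add_edge(E, F). Edges now: 4
Op 5: add_edge(E, D). Edges now: 5
Compute levels (Kahn BFS):
  sources (in-degree 0): C, E
  process C: level=0
    C->A: in-degree(A)=1, level(A)>=1
    C->B: in-degree(B)=0, level(B)=1, enqueue
  process E: level=0
    E->D: in-degree(D)=0, level(D)=1, enqueue
    E->F: in-degree(F)=0, level(F)=1, enqueue
  process B: level=1
    B->A: in-degree(A)=0, level(A)=2, enqueue
  process D: level=1
  process F: level=1
  process A: level=2
All levels: A:2, B:1, C:0, D:1, E:0, F:1

Answer: A:2, B:1, C:0, D:1, E:0, F:1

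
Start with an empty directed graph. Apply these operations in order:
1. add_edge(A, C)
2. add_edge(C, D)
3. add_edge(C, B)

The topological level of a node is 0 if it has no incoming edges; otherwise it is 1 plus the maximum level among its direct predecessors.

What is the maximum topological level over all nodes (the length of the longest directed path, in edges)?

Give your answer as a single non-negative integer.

Op 1: add_edge(A, C). Edges now: 1
Op 2: add_edge(C, D). Edges now: 2
Op 3: add_edge(C, B). Edges now: 3
Compute levels (Kahn BFS):
  sources (in-degree 0): A
  process A: level=0
    A->C: in-degree(C)=0, level(C)=1, enqueue
  process C: level=1
    C->B: in-degree(B)=0, level(B)=2, enqueue
    C->D: in-degree(D)=0, level(D)=2, enqueue
  process B: level=2
  process D: level=2
All levels: A:0, B:2, C:1, D:2
max level = 2

Answer: 2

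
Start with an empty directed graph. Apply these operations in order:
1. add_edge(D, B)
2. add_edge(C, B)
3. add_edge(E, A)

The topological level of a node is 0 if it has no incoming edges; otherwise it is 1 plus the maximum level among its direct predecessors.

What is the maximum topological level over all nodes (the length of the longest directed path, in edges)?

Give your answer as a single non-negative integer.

Op 1: add_edge(D, B). Edges now: 1
Op 2: add_edge(C, B). Edges now: 2
Op 3: add_edge(E, A). Edges now: 3
Compute levels (Kahn BFS):
  sources (in-degree 0): C, D, E
  process C: level=0
    C->B: in-degree(B)=1, level(B)>=1
  process D: level=0
    D->B: in-degree(B)=0, level(B)=1, enqueue
  process E: level=0
    E->A: in-degree(A)=0, level(A)=1, enqueue
  process B: level=1
  process A: level=1
All levels: A:1, B:1, C:0, D:0, E:0
max level = 1

Answer: 1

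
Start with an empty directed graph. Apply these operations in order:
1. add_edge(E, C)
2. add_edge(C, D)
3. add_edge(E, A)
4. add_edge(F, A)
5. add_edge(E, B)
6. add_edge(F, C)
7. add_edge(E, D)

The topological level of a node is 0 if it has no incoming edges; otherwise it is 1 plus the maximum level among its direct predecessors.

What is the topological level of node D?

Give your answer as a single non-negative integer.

Answer: 2

Derivation:
Op 1: add_edge(E, C). Edges now: 1
Op 2: add_edge(C, D). Edges now: 2
Op 3: add_edge(E, A). Edges now: 3
Op 4: add_edge(F, A). Edges now: 4
Op 5: add_edge(E, B). Edges now: 5
Op 6: add_edge(F, C). Edges now: 6
Op 7: add_edge(E, D). Edges now: 7
Compute levels (Kahn BFS):
  sources (in-degree 0): E, F
  process E: level=0
    E->A: in-degree(A)=1, level(A)>=1
    E->B: in-degree(B)=0, level(B)=1, enqueue
    E->C: in-degree(C)=1, level(C)>=1
    E->D: in-degree(D)=1, level(D)>=1
  process F: level=0
    F->A: in-degree(A)=0, level(A)=1, enqueue
    F->C: in-degree(C)=0, level(C)=1, enqueue
  process B: level=1
  process A: level=1
  process C: level=1
    C->D: in-degree(D)=0, level(D)=2, enqueue
  process D: level=2
All levels: A:1, B:1, C:1, D:2, E:0, F:0
level(D) = 2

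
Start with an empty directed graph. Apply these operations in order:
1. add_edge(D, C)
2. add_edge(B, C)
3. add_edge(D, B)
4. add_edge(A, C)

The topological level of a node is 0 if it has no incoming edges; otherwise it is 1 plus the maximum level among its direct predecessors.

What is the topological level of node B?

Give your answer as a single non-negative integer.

Answer: 1

Derivation:
Op 1: add_edge(D, C). Edges now: 1
Op 2: add_edge(B, C). Edges now: 2
Op 3: add_edge(D, B). Edges now: 3
Op 4: add_edge(A, C). Edges now: 4
Compute levels (Kahn BFS):
  sources (in-degree 0): A, D
  process A: level=0
    A->C: in-degree(C)=2, level(C)>=1
  process D: level=0
    D->B: in-degree(B)=0, level(B)=1, enqueue
    D->C: in-degree(C)=1, level(C)>=1
  process B: level=1
    B->C: in-degree(C)=0, level(C)=2, enqueue
  process C: level=2
All levels: A:0, B:1, C:2, D:0
level(B) = 1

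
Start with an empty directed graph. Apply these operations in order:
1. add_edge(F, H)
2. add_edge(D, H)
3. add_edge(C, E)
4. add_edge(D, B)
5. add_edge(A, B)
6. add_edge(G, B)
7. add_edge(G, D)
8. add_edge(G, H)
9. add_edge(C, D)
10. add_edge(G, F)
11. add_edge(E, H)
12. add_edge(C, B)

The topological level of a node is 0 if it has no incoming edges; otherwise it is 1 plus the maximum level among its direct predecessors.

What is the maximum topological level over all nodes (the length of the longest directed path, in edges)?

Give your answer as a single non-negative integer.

Answer: 2

Derivation:
Op 1: add_edge(F, H). Edges now: 1
Op 2: add_edge(D, H). Edges now: 2
Op 3: add_edge(C, E). Edges now: 3
Op 4: add_edge(D, B). Edges now: 4
Op 5: add_edge(A, B). Edges now: 5
Op 6: add_edge(G, B). Edges now: 6
Op 7: add_edge(G, D). Edges now: 7
Op 8: add_edge(G, H). Edges now: 8
Op 9: add_edge(C, D). Edges now: 9
Op 10: add_edge(G, F). Edges now: 10
Op 11: add_edge(E, H). Edges now: 11
Op 12: add_edge(C, B). Edges now: 12
Compute levels (Kahn BFS):
  sources (in-degree 0): A, C, G
  process A: level=0
    A->B: in-degree(B)=3, level(B)>=1
  process C: level=0
    C->B: in-degree(B)=2, level(B)>=1
    C->D: in-degree(D)=1, level(D)>=1
    C->E: in-degree(E)=0, level(E)=1, enqueue
  process G: level=0
    G->B: in-degree(B)=1, level(B)>=1
    G->D: in-degree(D)=0, level(D)=1, enqueue
    G->F: in-degree(F)=0, level(F)=1, enqueue
    G->H: in-degree(H)=3, level(H)>=1
  process E: level=1
    E->H: in-degree(H)=2, level(H)>=2
  process D: level=1
    D->B: in-degree(B)=0, level(B)=2, enqueue
    D->H: in-degree(H)=1, level(H)>=2
  process F: level=1
    F->H: in-degree(H)=0, level(H)=2, enqueue
  process B: level=2
  process H: level=2
All levels: A:0, B:2, C:0, D:1, E:1, F:1, G:0, H:2
max level = 2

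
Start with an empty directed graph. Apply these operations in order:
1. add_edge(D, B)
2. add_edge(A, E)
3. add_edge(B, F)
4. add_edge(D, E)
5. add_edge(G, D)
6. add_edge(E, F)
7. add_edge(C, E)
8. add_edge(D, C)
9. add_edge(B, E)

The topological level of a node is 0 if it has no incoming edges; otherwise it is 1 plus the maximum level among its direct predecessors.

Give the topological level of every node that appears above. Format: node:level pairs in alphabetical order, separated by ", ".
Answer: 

Answer: A:0, B:2, C:2, D:1, E:3, F:4, G:0

Derivation:
Op 1: add_edge(D, B). Edges now: 1
Op 2: add_edge(A, E). Edges now: 2
Op 3: add_edge(B, F). Edges now: 3
Op 4: add_edge(D, E). Edges now: 4
Op 5: add_edge(G, D). Edges now: 5
Op 6: add_edge(E, F). Edges now: 6
Op 7: add_edge(C, E). Edges now: 7
Op 8: add_edge(D, C). Edges now: 8
Op 9: add_edge(B, E). Edges now: 9
Compute levels (Kahn BFS):
  sources (in-degree 0): A, G
  process A: level=0
    A->E: in-degree(E)=3, level(E)>=1
  process G: level=0
    G->D: in-degree(D)=0, level(D)=1, enqueue
  process D: level=1
    D->B: in-degree(B)=0, level(B)=2, enqueue
    D->C: in-degree(C)=0, level(C)=2, enqueue
    D->E: in-degree(E)=2, level(E)>=2
  process B: level=2
    B->E: in-degree(E)=1, level(E)>=3
    B->F: in-degree(F)=1, level(F)>=3
  process C: level=2
    C->E: in-degree(E)=0, level(E)=3, enqueue
  process E: level=3
    E->F: in-degree(F)=0, level(F)=4, enqueue
  process F: level=4
All levels: A:0, B:2, C:2, D:1, E:3, F:4, G:0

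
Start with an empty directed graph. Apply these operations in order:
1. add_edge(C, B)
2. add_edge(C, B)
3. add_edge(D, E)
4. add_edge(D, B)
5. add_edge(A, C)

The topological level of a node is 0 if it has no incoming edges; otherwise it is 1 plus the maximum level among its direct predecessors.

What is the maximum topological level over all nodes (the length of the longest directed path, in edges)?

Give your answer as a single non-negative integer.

Op 1: add_edge(C, B). Edges now: 1
Op 2: add_edge(C, B) (duplicate, no change). Edges now: 1
Op 3: add_edge(D, E). Edges now: 2
Op 4: add_edge(D, B). Edges now: 3
Op 5: add_edge(A, C). Edges now: 4
Compute levels (Kahn BFS):
  sources (in-degree 0): A, D
  process A: level=0
    A->C: in-degree(C)=0, level(C)=1, enqueue
  process D: level=0
    D->B: in-degree(B)=1, level(B)>=1
    D->E: in-degree(E)=0, level(E)=1, enqueue
  process C: level=1
    C->B: in-degree(B)=0, level(B)=2, enqueue
  process E: level=1
  process B: level=2
All levels: A:0, B:2, C:1, D:0, E:1
max level = 2

Answer: 2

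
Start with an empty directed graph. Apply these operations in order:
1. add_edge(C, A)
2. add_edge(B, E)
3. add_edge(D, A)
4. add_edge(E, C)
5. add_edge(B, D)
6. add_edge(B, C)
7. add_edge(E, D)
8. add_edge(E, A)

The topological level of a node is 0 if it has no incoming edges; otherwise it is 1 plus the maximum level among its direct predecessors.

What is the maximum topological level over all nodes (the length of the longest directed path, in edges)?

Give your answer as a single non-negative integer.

Answer: 3

Derivation:
Op 1: add_edge(C, A). Edges now: 1
Op 2: add_edge(B, E). Edges now: 2
Op 3: add_edge(D, A). Edges now: 3
Op 4: add_edge(E, C). Edges now: 4
Op 5: add_edge(B, D). Edges now: 5
Op 6: add_edge(B, C). Edges now: 6
Op 7: add_edge(E, D). Edges now: 7
Op 8: add_edge(E, A). Edges now: 8
Compute levels (Kahn BFS):
  sources (in-degree 0): B
  process B: level=0
    B->C: in-degree(C)=1, level(C)>=1
    B->D: in-degree(D)=1, level(D)>=1
    B->E: in-degree(E)=0, level(E)=1, enqueue
  process E: level=1
    E->A: in-degree(A)=2, level(A)>=2
    E->C: in-degree(C)=0, level(C)=2, enqueue
    E->D: in-degree(D)=0, level(D)=2, enqueue
  process C: level=2
    C->A: in-degree(A)=1, level(A)>=3
  process D: level=2
    D->A: in-degree(A)=0, level(A)=3, enqueue
  process A: level=3
All levels: A:3, B:0, C:2, D:2, E:1
max level = 3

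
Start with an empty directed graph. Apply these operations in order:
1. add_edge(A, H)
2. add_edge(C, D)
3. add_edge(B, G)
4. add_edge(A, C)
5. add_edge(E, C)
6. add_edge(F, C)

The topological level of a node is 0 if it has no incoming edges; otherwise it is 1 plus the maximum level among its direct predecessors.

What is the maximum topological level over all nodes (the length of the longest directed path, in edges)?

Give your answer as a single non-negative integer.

Op 1: add_edge(A, H). Edges now: 1
Op 2: add_edge(C, D). Edges now: 2
Op 3: add_edge(B, G). Edges now: 3
Op 4: add_edge(A, C). Edges now: 4
Op 5: add_edge(E, C). Edges now: 5
Op 6: add_edge(F, C). Edges now: 6
Compute levels (Kahn BFS):
  sources (in-degree 0): A, B, E, F
  process A: level=0
    A->C: in-degree(C)=2, level(C)>=1
    A->H: in-degree(H)=0, level(H)=1, enqueue
  process B: level=0
    B->G: in-degree(G)=0, level(G)=1, enqueue
  process E: level=0
    E->C: in-degree(C)=1, level(C)>=1
  process F: level=0
    F->C: in-degree(C)=0, level(C)=1, enqueue
  process H: level=1
  process G: level=1
  process C: level=1
    C->D: in-degree(D)=0, level(D)=2, enqueue
  process D: level=2
All levels: A:0, B:0, C:1, D:2, E:0, F:0, G:1, H:1
max level = 2

Answer: 2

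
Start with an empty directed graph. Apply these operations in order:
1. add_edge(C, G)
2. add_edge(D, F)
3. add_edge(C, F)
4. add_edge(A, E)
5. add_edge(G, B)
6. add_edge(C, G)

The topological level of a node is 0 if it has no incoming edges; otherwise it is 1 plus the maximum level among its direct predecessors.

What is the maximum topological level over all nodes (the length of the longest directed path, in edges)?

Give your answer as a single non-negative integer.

Answer: 2

Derivation:
Op 1: add_edge(C, G). Edges now: 1
Op 2: add_edge(D, F). Edges now: 2
Op 3: add_edge(C, F). Edges now: 3
Op 4: add_edge(A, E). Edges now: 4
Op 5: add_edge(G, B). Edges now: 5
Op 6: add_edge(C, G) (duplicate, no change). Edges now: 5
Compute levels (Kahn BFS):
  sources (in-degree 0): A, C, D
  process A: level=0
    A->E: in-degree(E)=0, level(E)=1, enqueue
  process C: level=0
    C->F: in-degree(F)=1, level(F)>=1
    C->G: in-degree(G)=0, level(G)=1, enqueue
  process D: level=0
    D->F: in-degree(F)=0, level(F)=1, enqueue
  process E: level=1
  process G: level=1
    G->B: in-degree(B)=0, level(B)=2, enqueue
  process F: level=1
  process B: level=2
All levels: A:0, B:2, C:0, D:0, E:1, F:1, G:1
max level = 2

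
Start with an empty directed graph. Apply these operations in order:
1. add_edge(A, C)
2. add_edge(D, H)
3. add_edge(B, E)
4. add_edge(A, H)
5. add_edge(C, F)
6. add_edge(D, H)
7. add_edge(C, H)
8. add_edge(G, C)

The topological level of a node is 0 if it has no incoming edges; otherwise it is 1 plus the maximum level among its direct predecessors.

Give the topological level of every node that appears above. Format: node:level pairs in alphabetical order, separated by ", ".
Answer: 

Op 1: add_edge(A, C). Edges now: 1
Op 2: add_edge(D, H). Edges now: 2
Op 3: add_edge(B, E). Edges now: 3
Op 4: add_edge(A, H). Edges now: 4
Op 5: add_edge(C, F). Edges now: 5
Op 6: add_edge(D, H) (duplicate, no change). Edges now: 5
Op 7: add_edge(C, H). Edges now: 6
Op 8: add_edge(G, C). Edges now: 7
Compute levels (Kahn BFS):
  sources (in-degree 0): A, B, D, G
  process A: level=0
    A->C: in-degree(C)=1, level(C)>=1
    A->H: in-degree(H)=2, level(H)>=1
  process B: level=0
    B->E: in-degree(E)=0, level(E)=1, enqueue
  process D: level=0
    D->H: in-degree(H)=1, level(H)>=1
  process G: level=0
    G->C: in-degree(C)=0, level(C)=1, enqueue
  process E: level=1
  process C: level=1
    C->F: in-degree(F)=0, level(F)=2, enqueue
    C->H: in-degree(H)=0, level(H)=2, enqueue
  process F: level=2
  process H: level=2
All levels: A:0, B:0, C:1, D:0, E:1, F:2, G:0, H:2

Answer: A:0, B:0, C:1, D:0, E:1, F:2, G:0, H:2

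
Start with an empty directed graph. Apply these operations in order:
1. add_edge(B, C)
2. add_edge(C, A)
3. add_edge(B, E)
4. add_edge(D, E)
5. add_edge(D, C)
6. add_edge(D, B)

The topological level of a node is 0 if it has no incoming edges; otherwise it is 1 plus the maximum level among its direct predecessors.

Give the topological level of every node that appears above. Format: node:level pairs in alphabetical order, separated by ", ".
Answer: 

Answer: A:3, B:1, C:2, D:0, E:2

Derivation:
Op 1: add_edge(B, C). Edges now: 1
Op 2: add_edge(C, A). Edges now: 2
Op 3: add_edge(B, E). Edges now: 3
Op 4: add_edge(D, E). Edges now: 4
Op 5: add_edge(D, C). Edges now: 5
Op 6: add_edge(D, B). Edges now: 6
Compute levels (Kahn BFS):
  sources (in-degree 0): D
  process D: level=0
    D->B: in-degree(B)=0, level(B)=1, enqueue
    D->C: in-degree(C)=1, level(C)>=1
    D->E: in-degree(E)=1, level(E)>=1
  process B: level=1
    B->C: in-degree(C)=0, level(C)=2, enqueue
    B->E: in-degree(E)=0, level(E)=2, enqueue
  process C: level=2
    C->A: in-degree(A)=0, level(A)=3, enqueue
  process E: level=2
  process A: level=3
All levels: A:3, B:1, C:2, D:0, E:2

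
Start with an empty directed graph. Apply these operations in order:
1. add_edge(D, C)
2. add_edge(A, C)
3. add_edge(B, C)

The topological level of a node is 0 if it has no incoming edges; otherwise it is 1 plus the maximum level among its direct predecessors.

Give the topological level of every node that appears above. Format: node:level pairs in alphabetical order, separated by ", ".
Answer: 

Op 1: add_edge(D, C). Edges now: 1
Op 2: add_edge(A, C). Edges now: 2
Op 3: add_edge(B, C). Edges now: 3
Compute levels (Kahn BFS):
  sources (in-degree 0): A, B, D
  process A: level=0
    A->C: in-degree(C)=2, level(C)>=1
  process B: level=0
    B->C: in-degree(C)=1, level(C)>=1
  process D: level=0
    D->C: in-degree(C)=0, level(C)=1, enqueue
  process C: level=1
All levels: A:0, B:0, C:1, D:0

Answer: A:0, B:0, C:1, D:0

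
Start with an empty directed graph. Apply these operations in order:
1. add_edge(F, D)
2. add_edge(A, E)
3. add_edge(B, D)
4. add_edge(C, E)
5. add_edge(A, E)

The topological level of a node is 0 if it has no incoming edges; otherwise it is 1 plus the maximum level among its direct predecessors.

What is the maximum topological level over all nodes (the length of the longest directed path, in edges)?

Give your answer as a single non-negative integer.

Answer: 1

Derivation:
Op 1: add_edge(F, D). Edges now: 1
Op 2: add_edge(A, E). Edges now: 2
Op 3: add_edge(B, D). Edges now: 3
Op 4: add_edge(C, E). Edges now: 4
Op 5: add_edge(A, E) (duplicate, no change). Edges now: 4
Compute levels (Kahn BFS):
  sources (in-degree 0): A, B, C, F
  process A: level=0
    A->E: in-degree(E)=1, level(E)>=1
  process B: level=0
    B->D: in-degree(D)=1, level(D)>=1
  process C: level=0
    C->E: in-degree(E)=0, level(E)=1, enqueue
  process F: level=0
    F->D: in-degree(D)=0, level(D)=1, enqueue
  process E: level=1
  process D: level=1
All levels: A:0, B:0, C:0, D:1, E:1, F:0
max level = 1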